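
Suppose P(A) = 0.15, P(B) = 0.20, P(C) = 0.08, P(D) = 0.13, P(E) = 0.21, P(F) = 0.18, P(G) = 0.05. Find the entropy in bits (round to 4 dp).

2.6833 bits

H = −Σ pᵢ log₂ pᵢ.
−0.15·log₂(0.15) = 0.4105
−0.20·log₂(0.20) = 0.4644
−0.08·log₂(0.08) = 0.2915
−0.13·log₂(0.13) = 0.3826
−0.21·log₂(0.21) = 0.4728
−0.18·log₂(0.18) = 0.4453
−0.05·log₂(0.05) = 0.2161
Sum ≈ 2.6833 → 2.6833 bits.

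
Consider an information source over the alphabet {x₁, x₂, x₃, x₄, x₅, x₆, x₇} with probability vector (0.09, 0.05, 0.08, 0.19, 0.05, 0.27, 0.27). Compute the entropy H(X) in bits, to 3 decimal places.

2.512 bits

H = −Σ pᵢ log₂ pᵢ.
−0.09·log₂(0.09) = 0.3127
−0.05·log₂(0.05) = 0.2161
−0.08·log₂(0.08) = 0.2915
−0.19·log₂(0.19) = 0.4552
−0.05·log₂(0.05) = 0.2161
−0.27·log₂(0.27) = 0.5100
−0.27·log₂(0.27) = 0.5100
Sum ≈ 2.5116 → 2.512 bits.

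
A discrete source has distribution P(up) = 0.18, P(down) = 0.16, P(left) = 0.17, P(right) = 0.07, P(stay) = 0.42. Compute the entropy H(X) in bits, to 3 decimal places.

2.097 bits

H = −Σ pᵢ log₂ pᵢ.
−0.18·log₂(0.18) = 0.4453
−0.16·log₂(0.16) = 0.4230
−0.17·log₂(0.17) = 0.4346
−0.07·log₂(0.07) = 0.2686
−0.42·log₂(0.42) = 0.5256
Sum ≈ 2.0971 → 2.097 bits.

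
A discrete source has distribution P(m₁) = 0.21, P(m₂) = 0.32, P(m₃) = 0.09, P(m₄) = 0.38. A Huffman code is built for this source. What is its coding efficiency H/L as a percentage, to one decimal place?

Entropy H = −Σ p log₂ p ≈ 1.8420 bits.
Huffman merges: 9/100+21/100→3/10; 3/10+8/25→31/50; 19/50+31/50→1. L = 48/25 ≈ 1.9200.
Efficiency = H/L = 1.8420/1.9200 = 95.9%.

95.9%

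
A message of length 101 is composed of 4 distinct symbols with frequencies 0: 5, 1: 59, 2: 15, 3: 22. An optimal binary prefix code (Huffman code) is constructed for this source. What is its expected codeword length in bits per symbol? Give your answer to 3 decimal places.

Probabilities are the counts divided by 101.
Repeatedly combine the two least-probable nodes; the expected code length is the sum of the merged weights.
merge 5/101 + 15/101 → 20/101
merge 20/101 + 22/101 → 42/101
merge 42/101 + 59/101 → 1
L = 20/101 + 42/101 + 1 = 163/101 ≈ 1.614 bits/symbol.

1.614 bits/symbol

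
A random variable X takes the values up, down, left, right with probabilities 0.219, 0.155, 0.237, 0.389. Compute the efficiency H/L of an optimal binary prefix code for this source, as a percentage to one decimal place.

96.7%

Entropy H = −Σ p log₂ p ≈ 1.9189 bits.
Huffman merges: 31/200+219/1000→187/500; 237/1000+187/500→611/1000; 389/1000+611/1000→1. L = 397/200 ≈ 1.9850.
Efficiency = H/L = 1.9189/1.9850 = 96.7%.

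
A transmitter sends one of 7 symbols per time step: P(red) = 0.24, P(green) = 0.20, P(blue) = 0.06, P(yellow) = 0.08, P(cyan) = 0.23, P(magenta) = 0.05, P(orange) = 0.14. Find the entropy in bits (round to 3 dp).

H = −Σ pᵢ log₂ pᵢ.
−0.24·log₂(0.24) = 0.4941
−0.20·log₂(0.20) = 0.4644
−0.06·log₂(0.06) = 0.2435
−0.08·log₂(0.08) = 0.2915
−0.23·log₂(0.23) = 0.4877
−0.05·log₂(0.05) = 0.2161
−0.14·log₂(0.14) = 0.3971
Sum ≈ 2.5944 → 2.594 bits.

2.594 bits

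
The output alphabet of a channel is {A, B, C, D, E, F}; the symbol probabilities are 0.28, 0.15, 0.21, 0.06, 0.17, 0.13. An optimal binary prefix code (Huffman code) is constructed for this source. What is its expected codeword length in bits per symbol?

Repeatedly combine the two least-probable nodes; the expected code length is the sum of the merged weights.
merge 3/50 + 13/100 → 19/100
merge 3/20 + 17/100 → 8/25
merge 19/100 + 21/100 → 2/5
merge 7/25 + 8/25 → 3/5
merge 2/5 + 3/5 → 1
L = 19/100 + 8/25 + 2/5 + 3/5 + 1 = 251/100 = 2.51 bits/symbol.

2.51 bits/symbol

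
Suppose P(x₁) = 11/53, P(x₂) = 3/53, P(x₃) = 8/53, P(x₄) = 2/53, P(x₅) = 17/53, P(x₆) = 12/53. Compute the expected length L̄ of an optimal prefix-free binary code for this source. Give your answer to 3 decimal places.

2.340 bits/symbol

Repeatedly combine the two least-probable nodes; the expected code length is the sum of the merged weights.
merge 2/53 + 3/53 → 5/53
merge 5/53 + 8/53 → 13/53
merge 11/53 + 12/53 → 23/53
merge 13/53 + 17/53 → 30/53
merge 23/53 + 30/53 → 1
L = 5/53 + 13/53 + 23/53 + 30/53 + 1 = 124/53 ≈ 2.340 bits/symbol.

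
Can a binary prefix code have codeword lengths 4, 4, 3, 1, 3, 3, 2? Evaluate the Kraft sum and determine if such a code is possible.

1.25; no

With common denominator 2^4 = 16: Σ 2^(−ℓᵢ) = 1/16 + 1/16 + 2/16 + 8/16 + 2/16 + 2/16 + 4/16 = 20/16 = 1.25.
Kraft's inequality requires Σ ≤ 1; here Σ = 1.25 > 1, so no such prefix code exists.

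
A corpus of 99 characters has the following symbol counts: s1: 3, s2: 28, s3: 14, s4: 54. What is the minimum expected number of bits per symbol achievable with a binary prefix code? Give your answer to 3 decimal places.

1.626 bits/symbol

Probabilities are the counts divided by 99.
Repeatedly combine the two least-probable nodes; the expected code length is the sum of the merged weights.
merge 1/33 + 14/99 → 17/99
merge 17/99 + 28/99 → 5/11
merge 5/11 + 6/11 → 1
L = 17/99 + 5/11 + 1 = 161/99 ≈ 1.626 bits/symbol.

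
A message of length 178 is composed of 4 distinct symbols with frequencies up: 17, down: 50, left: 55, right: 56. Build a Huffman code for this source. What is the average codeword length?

2 bits/symbol

Probabilities are the counts divided by 178.
Repeatedly combine the two least-probable nodes; the expected code length is the sum of the merged weights.
merge 17/178 + 25/89 → 67/178
merge 55/178 + 28/89 → 111/178
merge 67/178 + 111/178 → 1
L = 67/178 + 111/178 + 1 = 2 bits/symbol.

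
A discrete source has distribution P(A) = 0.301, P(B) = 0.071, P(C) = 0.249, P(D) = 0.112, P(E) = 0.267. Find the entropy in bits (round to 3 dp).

2.154 bits

H = −Σ pᵢ log₂ pᵢ.
−0.301·log₂(0.301) = 0.5214
−0.071·log₂(0.071) = 0.2709
−0.249·log₂(0.249) = 0.4994
−0.112·log₂(0.112) = 0.3537
−0.267·log₂(0.267) = 0.5087
Sum ≈ 2.1542 → 2.154 bits.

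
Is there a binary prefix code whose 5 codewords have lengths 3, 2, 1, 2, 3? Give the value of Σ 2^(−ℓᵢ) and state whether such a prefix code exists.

1.25; no

With common denominator 2^3 = 8: Σ 2^(−ℓᵢ) = 1/8 + 2/8 + 4/8 + 2/8 + 1/8 = 10/8 = 1.25.
Kraft's inequality requires Σ ≤ 1; here Σ = 1.25 > 1, so no such prefix code exists.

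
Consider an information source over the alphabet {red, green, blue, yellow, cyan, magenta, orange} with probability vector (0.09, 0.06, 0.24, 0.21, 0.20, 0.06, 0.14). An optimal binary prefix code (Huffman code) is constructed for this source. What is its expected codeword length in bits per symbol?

2.67 bits/symbol

Repeatedly combine the two least-probable nodes; the expected code length is the sum of the merged weights.
merge 3/50 + 3/50 → 3/25
merge 9/100 + 3/25 → 21/100
merge 7/50 + 1/5 → 17/50
merge 21/100 + 21/100 → 21/50
merge 6/25 + 17/50 → 29/50
merge 21/50 + 29/50 → 1
L = 3/25 + 21/100 + 17/50 + 21/50 + 29/50 + 1 = 267/100 = 2.67 bits/symbol.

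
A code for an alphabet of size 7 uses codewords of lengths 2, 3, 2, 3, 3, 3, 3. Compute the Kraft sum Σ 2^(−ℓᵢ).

1.125

With common denominator 2^3 = 8: Σ 2^(−ℓᵢ) = 2/8 + 1/8 + 2/8 + 1/8 + 1/8 + 1/8 + 1/8 = 9/8 = 1.125.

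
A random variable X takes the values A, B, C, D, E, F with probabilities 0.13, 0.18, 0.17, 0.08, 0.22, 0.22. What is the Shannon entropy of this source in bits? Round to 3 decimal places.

2.515 bits

H = −Σ pᵢ log₂ pᵢ.
−0.13·log₂(0.13) = 0.3826
−0.18·log₂(0.18) = 0.4453
−0.17·log₂(0.17) = 0.4346
−0.08·log₂(0.08) = 0.2915
−0.22·log₂(0.22) = 0.4806
−0.22·log₂(0.22) = 0.4806
Sum ≈ 2.5152 → 2.515 bits.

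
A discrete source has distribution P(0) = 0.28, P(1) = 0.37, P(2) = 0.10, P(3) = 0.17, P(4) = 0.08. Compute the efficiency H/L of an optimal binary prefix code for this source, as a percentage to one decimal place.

Entropy H = −Σ p log₂ p ≈ 2.1032 bits.
Huffman merges: 2/25+1/10→9/50; 17/100+9/50→7/20; 7/25+7/20→63/100; 37/100+63/100→1. L = 54/25 ≈ 2.1600.
Efficiency = H/L = 2.1032/2.1600 = 97.4%.

97.4%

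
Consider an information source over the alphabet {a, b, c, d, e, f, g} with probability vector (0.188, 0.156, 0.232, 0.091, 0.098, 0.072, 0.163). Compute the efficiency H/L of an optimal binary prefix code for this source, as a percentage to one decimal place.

Entropy H = −Σ p log₂ p ≈ 2.7034 bits.
Huffman merges: 9/125+91/1000→163/1000; 49/500+39/250→127/500; 163/1000+163/1000→163/500; 47/250+29/125→21/50; 127/500+163/500→29/50; 21/50+29/50→1. L = 2743/1000 ≈ 2.7430.
Efficiency = H/L = 2.7034/2.7430 = 98.6%.

98.6%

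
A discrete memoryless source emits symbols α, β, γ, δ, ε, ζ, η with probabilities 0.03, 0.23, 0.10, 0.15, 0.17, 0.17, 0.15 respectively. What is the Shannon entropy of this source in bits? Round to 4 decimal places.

H = −Σ pᵢ log₂ pᵢ.
−0.03·log₂(0.03) = 0.1518
−0.23·log₂(0.23) = 0.4877
−0.10·log₂(0.10) = 0.3322
−0.15·log₂(0.15) = 0.4105
−0.17·log₂(0.17) = 0.4346
−0.17·log₂(0.17) = 0.4346
−0.15·log₂(0.15) = 0.4105
Sum ≈ 2.6619 → 2.6619 bits.

2.6619 bits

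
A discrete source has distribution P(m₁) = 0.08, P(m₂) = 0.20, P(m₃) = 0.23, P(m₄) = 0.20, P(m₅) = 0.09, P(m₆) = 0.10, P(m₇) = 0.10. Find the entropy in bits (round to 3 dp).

2.685 bits

H = −Σ pᵢ log₂ pᵢ.
−0.08·log₂(0.08) = 0.2915
−0.20·log₂(0.20) = 0.4644
−0.23·log₂(0.23) = 0.4877
−0.20·log₂(0.20) = 0.4644
−0.09·log₂(0.09) = 0.3127
−0.10·log₂(0.10) = 0.3322
−0.10·log₂(0.10) = 0.3322
Sum ≈ 2.6850 → 2.685 bits.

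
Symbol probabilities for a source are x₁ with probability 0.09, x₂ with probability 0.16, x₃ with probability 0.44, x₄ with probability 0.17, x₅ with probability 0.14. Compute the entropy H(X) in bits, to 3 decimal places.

H = −Σ pᵢ log₂ pᵢ.
−0.09·log₂(0.09) = 0.3127
−0.16·log₂(0.16) = 0.4230
−0.44·log₂(0.44) = 0.5211
−0.17·log₂(0.17) = 0.4346
−0.14·log₂(0.14) = 0.3971
Sum ≈ 2.0885 → 2.089 bits.

2.089 bits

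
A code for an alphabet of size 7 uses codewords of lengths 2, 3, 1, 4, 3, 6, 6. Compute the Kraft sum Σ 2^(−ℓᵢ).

1.09375

With common denominator 2^6 = 64: Σ 2^(−ℓᵢ) = 16/64 + 8/64 + 32/64 + 4/64 + 8/64 + 1/64 + 1/64 = 70/64 = 1.09375.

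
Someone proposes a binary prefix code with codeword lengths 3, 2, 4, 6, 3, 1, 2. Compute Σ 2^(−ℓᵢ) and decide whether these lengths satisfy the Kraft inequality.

With common denominator 2^6 = 64: Σ 2^(−ℓᵢ) = 8/64 + 16/64 + 4/64 + 1/64 + 8/64 + 32/64 + 16/64 = 85/64 = 1.328125.
Kraft's inequality requires Σ ≤ 1; here Σ = 1.328125 > 1, so no such prefix code exists.

1.328125; no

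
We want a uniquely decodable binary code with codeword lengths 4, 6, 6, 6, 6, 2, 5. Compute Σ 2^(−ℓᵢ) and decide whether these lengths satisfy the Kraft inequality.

0.40625; yes

With common denominator 2^6 = 64: Σ 2^(−ℓᵢ) = 4/64 + 1/64 + 1/64 + 1/64 + 1/64 + 16/64 + 2/64 = 26/64 = 0.40625.
Kraft's inequality requires Σ ≤ 1; here Σ = 0.40625 ≤ 1, so such a prefix code exists.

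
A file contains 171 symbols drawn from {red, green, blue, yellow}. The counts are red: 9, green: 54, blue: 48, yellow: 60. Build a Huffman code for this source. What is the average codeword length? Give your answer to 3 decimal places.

1.982 bits/symbol

Probabilities are the counts divided by 171.
Repeatedly combine the two least-probable nodes; the expected code length is the sum of the merged weights.
merge 1/19 + 16/57 → 1/3
merge 6/19 + 1/3 → 37/57
merge 20/57 + 37/57 → 1
L = 1/3 + 37/57 + 1 = 113/57 ≈ 1.982 bits/symbol.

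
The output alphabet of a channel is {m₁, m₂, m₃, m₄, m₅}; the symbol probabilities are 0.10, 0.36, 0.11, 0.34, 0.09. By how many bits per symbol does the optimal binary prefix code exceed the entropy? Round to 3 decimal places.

0.075 bits

Entropy H = −Σ p log₂ p ≈ 2.0549 bits.
Huffman merges: 9/100+1/10→19/100; 11/100+19/100→3/10; 3/10+17/50→16/25; 9/25+16/25→1. L = 213/100 ≈ 2.1300.
L − H = 2.1300 − 2.0549 = 0.075 bits.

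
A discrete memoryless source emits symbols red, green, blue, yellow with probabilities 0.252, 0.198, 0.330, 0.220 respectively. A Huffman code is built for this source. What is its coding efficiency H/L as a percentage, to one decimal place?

Entropy H = −Σ p log₂ p ≈ 1.9721 bits.
Huffman merges: 99/500+11/50→209/500; 63/250+33/100→291/500; 209/500+291/500→1. L = 2 ≈ 2.0000.
Efficiency = H/L = 1.9721/2.0000 = 98.6%.

98.6%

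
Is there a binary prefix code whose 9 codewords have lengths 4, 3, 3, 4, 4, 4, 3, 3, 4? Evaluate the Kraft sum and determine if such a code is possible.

With common denominator 2^4 = 16: Σ 2^(−ℓᵢ) = 1/16 + 2/16 + 2/16 + 1/16 + 1/16 + 1/16 + 2/16 + 2/16 + 1/16 = 13/16 = 0.8125.
Kraft's inequality requires Σ ≤ 1; here Σ = 0.8125 ≤ 1, so such a prefix code exists.

0.8125; yes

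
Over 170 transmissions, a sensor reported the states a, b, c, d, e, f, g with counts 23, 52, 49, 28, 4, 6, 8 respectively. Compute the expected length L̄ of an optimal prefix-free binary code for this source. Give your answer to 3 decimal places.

Probabilities are the counts divided by 170.
Repeatedly combine the two least-probable nodes; the expected code length is the sum of the merged weights.
merge 2/85 + 3/85 → 1/17
merge 4/85 + 1/17 → 9/85
merge 9/85 + 23/170 → 41/170
merge 14/85 + 41/170 → 69/170
merge 49/170 + 26/85 → 101/170
merge 69/170 + 101/170 → 1
L = 1/17 + 9/85 + 41/170 + 69/170 + 101/170 + 1 = 409/170 ≈ 2.406 bits/symbol.

2.406 bits/symbol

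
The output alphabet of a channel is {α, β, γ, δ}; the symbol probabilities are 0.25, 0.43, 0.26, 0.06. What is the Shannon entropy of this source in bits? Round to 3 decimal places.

1.772 bits

H = −Σ pᵢ log₂ pᵢ.
−0.25·log₂(0.25) = 0.5000
−0.43·log₂(0.43) = 0.5236
−0.26·log₂(0.26) = 0.5053
−0.06·log₂(0.06) = 0.2435
Sum ≈ 1.7724 → 1.772 bits.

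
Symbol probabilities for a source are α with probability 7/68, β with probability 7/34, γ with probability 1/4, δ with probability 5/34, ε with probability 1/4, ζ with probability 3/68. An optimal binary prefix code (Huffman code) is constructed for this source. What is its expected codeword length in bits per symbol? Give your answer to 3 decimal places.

Repeatedly combine the two least-probable nodes; the expected code length is the sum of the merged weights.
merge 3/68 + 7/68 → 5/34
merge 5/34 + 5/34 → 5/17
merge 7/34 + 1/4 → 31/68
merge 1/4 + 5/17 → 37/68
merge 31/68 + 37/68 → 1
L = 5/34 + 5/17 + 31/68 + 37/68 + 1 = 83/34 ≈ 2.441 bits/symbol.

2.441 bits/symbol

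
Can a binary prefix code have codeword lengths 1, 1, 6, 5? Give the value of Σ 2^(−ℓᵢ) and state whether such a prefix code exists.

1.046875; no

With common denominator 2^6 = 64: Σ 2^(−ℓᵢ) = 32/64 + 32/64 + 1/64 + 2/64 = 67/64 = 1.046875.
Kraft's inequality requires Σ ≤ 1; here Σ = 1.046875 > 1, so no such prefix code exists.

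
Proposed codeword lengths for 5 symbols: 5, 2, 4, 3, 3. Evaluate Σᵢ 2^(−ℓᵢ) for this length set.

With common denominator 2^5 = 32: Σ 2^(−ℓᵢ) = 1/32 + 8/32 + 2/32 + 4/32 + 4/32 = 19/32 = 0.59375.

0.59375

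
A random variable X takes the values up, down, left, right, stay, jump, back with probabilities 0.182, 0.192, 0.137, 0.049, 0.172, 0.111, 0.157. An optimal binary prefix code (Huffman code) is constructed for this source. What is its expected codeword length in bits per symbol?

Repeatedly combine the two least-probable nodes; the expected code length is the sum of the merged weights.
merge 49/1000 + 111/1000 → 4/25
merge 137/1000 + 157/1000 → 147/500
merge 4/25 + 43/250 → 83/250
merge 91/500 + 24/125 → 187/500
merge 147/500 + 83/250 → 313/500
merge 187/500 + 313/500 → 1
L = 4/25 + 147/500 + 83/250 + 187/500 + 313/500 + 1 = 1393/500 = 2.786 bits/symbol.

2.786 bits/symbol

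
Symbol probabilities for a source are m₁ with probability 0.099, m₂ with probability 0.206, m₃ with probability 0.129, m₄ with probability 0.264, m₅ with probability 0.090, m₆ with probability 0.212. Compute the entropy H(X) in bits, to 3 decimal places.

2.475 bits

H = −Σ pᵢ log₂ pᵢ.
−0.099·log₂(0.099) = 0.3303
−0.206·log₂(0.206) = 0.4695
−0.129·log₂(0.129) = 0.3811
−0.264·log₂(0.264) = 0.5072
−0.090·log₂(0.090) = 0.3127
−0.212·log₂(0.212) = 0.4744
Sum ≈ 2.4753 → 2.475 bits.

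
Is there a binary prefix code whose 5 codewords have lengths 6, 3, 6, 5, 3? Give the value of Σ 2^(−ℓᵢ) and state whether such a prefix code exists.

0.3125; yes

With common denominator 2^6 = 64: Σ 2^(−ℓᵢ) = 1/64 + 8/64 + 1/64 + 2/64 + 8/64 = 20/64 = 0.3125.
Kraft's inequality requires Σ ≤ 1; here Σ = 0.3125 ≤ 1, so such a prefix code exists.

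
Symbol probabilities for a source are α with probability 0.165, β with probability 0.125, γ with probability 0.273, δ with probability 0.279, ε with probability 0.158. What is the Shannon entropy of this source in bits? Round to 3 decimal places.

H = −Σ pᵢ log₂ pᵢ.
−0.165·log₂(0.165) = 0.4289
−0.125·log₂(0.125) = 0.3750
−0.273·log₂(0.273) = 0.5113
−0.279·log₂(0.279) = 0.5138
−0.158·log₂(0.158) = 0.4206
Sum ≈ 2.2497 → 2.250 bits.

2.250 bits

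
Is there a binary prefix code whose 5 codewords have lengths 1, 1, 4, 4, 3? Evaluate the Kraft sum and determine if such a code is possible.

With common denominator 2^4 = 16: Σ 2^(−ℓᵢ) = 8/16 + 8/16 + 1/16 + 1/16 + 2/16 = 20/16 = 1.25.
Kraft's inequality requires Σ ≤ 1; here Σ = 1.25 > 1, so no such prefix code exists.

1.25; no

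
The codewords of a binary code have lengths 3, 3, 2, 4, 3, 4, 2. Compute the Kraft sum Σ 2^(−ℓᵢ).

1

With common denominator 2^4 = 16: Σ 2^(−ℓᵢ) = 2/16 + 2/16 + 4/16 + 1/16 + 2/16 + 1/16 + 4/16 = 16/16 = 1.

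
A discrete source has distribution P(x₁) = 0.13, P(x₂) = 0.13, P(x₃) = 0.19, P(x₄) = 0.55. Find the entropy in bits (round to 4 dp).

1.6949 bits

H = −Σ pᵢ log₂ pᵢ.
−0.13·log₂(0.13) = 0.3826
−0.13·log₂(0.13) = 0.3826
−0.19·log₂(0.19) = 0.4552
−0.55·log₂(0.55) = 0.4744
Sum ≈ 1.6949 → 1.6949 bits.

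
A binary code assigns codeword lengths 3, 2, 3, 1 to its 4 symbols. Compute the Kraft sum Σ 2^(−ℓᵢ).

With common denominator 2^3 = 8: Σ 2^(−ℓᵢ) = 1/8 + 2/8 + 1/8 + 4/8 = 8/8 = 1.

1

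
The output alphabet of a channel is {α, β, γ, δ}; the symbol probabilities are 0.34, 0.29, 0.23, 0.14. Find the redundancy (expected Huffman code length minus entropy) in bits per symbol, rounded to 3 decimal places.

0.068 bits

Entropy H = −Σ p log₂ p ≈ 1.9319 bits.
Huffman merges: 7/50+23/100→37/100; 29/100+17/50→63/100; 37/100+63/100→1. L = 2 ≈ 2.0000.
L − H = 2.0000 − 1.9319 = 0.068 bits.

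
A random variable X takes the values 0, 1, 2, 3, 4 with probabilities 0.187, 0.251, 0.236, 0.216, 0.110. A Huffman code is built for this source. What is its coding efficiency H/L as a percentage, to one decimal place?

Entropy H = −Σ p log₂ p ≈ 2.2723 bits.
Huffman merges: 11/100+187/1000→297/1000; 27/125+59/250→113/250; 251/1000+297/1000→137/250; 113/250+137/250→1. L = 2297/1000 ≈ 2.2970.
Efficiency = H/L = 2.2723/2.2970 = 98.9%.

98.9%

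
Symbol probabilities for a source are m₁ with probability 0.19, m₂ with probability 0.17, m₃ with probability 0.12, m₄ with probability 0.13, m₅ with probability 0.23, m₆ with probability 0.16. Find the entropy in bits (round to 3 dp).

2.550 bits

H = −Σ pᵢ log₂ pᵢ.
−0.19·log₂(0.19) = 0.4552
−0.17·log₂(0.17) = 0.4346
−0.12·log₂(0.12) = 0.3671
−0.13·log₂(0.13) = 0.3826
−0.23·log₂(0.23) = 0.4877
−0.16·log₂(0.16) = 0.4230
Sum ≈ 2.5502 → 2.550 bits.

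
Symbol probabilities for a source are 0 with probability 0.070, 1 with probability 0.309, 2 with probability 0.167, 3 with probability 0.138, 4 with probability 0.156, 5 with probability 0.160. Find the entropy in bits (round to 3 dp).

H = −Σ pᵢ log₂ pᵢ.
−0.070·log₂(0.070) = 0.2686
−0.309·log₂(0.309) = 0.5235
−0.167·log₂(0.167) = 0.4312
−0.138·log₂(0.138) = 0.3943
−0.156·log₂(0.156) = 0.4181
−0.160·log₂(0.160) = 0.4230
Sum ≈ 2.4588 → 2.459 bits.

2.459 bits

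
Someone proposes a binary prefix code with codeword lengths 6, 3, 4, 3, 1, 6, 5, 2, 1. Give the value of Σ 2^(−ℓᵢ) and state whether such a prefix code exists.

1.625; no

With common denominator 2^6 = 64: Σ 2^(−ℓᵢ) = 1/64 + 8/64 + 4/64 + 8/64 + 32/64 + 1/64 + 2/64 + 16/64 + 32/64 = 104/64 = 1.625.
Kraft's inequality requires Σ ≤ 1; here Σ = 1.625 > 1, so no such prefix code exists.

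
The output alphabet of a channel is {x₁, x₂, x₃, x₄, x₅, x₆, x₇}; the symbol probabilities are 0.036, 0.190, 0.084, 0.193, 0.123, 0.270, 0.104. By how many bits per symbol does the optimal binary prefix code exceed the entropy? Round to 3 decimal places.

Entropy H = −Σ p log₂ p ≈ 2.6076 bits.
Huffman merges: 9/250+21/250→3/25; 13/125+3/25→28/125; 123/1000+19/100→313/1000; 193/1000+28/125→417/1000; 27/100+313/1000→583/1000; 417/1000+583/1000→1. L = 2657/1000 ≈ 2.6570.
L − H = 2.6570 − 2.6076 = 0.049 bits.

0.049 bits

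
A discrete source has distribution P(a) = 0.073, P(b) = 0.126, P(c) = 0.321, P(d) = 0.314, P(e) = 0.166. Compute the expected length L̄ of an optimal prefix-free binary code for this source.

2.199 bits/symbol

Repeatedly combine the two least-probable nodes; the expected code length is the sum of the merged weights.
merge 73/1000 + 63/500 → 199/1000
merge 83/500 + 199/1000 → 73/200
merge 157/500 + 321/1000 → 127/200
merge 73/200 + 127/200 → 1
L = 199/1000 + 73/200 + 127/200 + 1 = 2199/1000 = 2.199 bits/symbol.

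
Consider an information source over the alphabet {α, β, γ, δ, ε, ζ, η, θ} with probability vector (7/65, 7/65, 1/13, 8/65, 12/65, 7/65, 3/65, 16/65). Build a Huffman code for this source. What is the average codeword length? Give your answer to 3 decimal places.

Repeatedly combine the two least-probable nodes; the expected code length is the sum of the merged weights.
merge 3/65 + 1/13 → 8/65
merge 7/65 + 7/65 → 14/65
merge 7/65 + 8/65 → 3/13
merge 8/65 + 12/65 → 4/13
merge 14/65 + 3/13 → 29/65
merge 16/65 + 4/13 → 36/65
merge 29/65 + 36/65 → 1
L = 8/65 + 14/65 + 3/13 + 4/13 + 29/65 + 36/65 + 1 = 187/65 ≈ 2.877 bits/symbol.

2.877 bits/symbol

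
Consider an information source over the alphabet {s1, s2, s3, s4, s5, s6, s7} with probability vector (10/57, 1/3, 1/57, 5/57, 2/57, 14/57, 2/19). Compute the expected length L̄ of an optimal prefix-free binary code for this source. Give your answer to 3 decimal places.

Repeatedly combine the two least-probable nodes; the expected code length is the sum of the merged weights.
merge 1/57 + 2/57 → 1/19
merge 1/19 + 5/57 → 8/57
merge 2/19 + 8/57 → 14/57
merge 10/57 + 14/57 → 8/19
merge 14/57 + 1/3 → 11/19
merge 8/19 + 11/19 → 1
L = 1/19 + 8/57 + 14/57 + 8/19 + 11/19 + 1 = 139/57 ≈ 2.439 bits/symbol.

2.439 bits/symbol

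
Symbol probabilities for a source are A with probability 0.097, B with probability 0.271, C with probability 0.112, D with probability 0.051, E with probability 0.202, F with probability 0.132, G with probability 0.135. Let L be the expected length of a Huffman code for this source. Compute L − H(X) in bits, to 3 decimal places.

Entropy H = −Σ p log₂ p ≈ 2.6514 bits.
Huffman merges: 51/1000+97/1000→37/250; 14/125+33/250→61/250; 27/200+37/250→283/1000; 101/500+61/250→223/500; 271/1000+283/1000→277/500; 223/500+277/500→1. L = 107/40 ≈ 2.6750.
L − H = 2.6750 − 2.6514 = 0.024 bits.

0.024 bits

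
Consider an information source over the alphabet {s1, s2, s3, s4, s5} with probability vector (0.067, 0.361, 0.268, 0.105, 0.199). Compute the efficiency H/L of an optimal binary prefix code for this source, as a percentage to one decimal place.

97.0%

Entropy H = −Σ p log₂ p ≈ 2.1060 bits.
Huffman merges: 67/1000+21/200→43/250; 43/250+199/1000→371/1000; 67/250+361/1000→629/1000; 371/1000+629/1000→1. L = 543/250 ≈ 2.1720.
Efficiency = H/L = 2.1060/2.1720 = 97.0%.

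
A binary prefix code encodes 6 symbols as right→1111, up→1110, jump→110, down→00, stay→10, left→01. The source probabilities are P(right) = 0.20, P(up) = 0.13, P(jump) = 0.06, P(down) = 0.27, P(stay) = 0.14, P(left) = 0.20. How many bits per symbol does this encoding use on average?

2.72 bits/symbol

L̄ = Σ pᵢ·ℓᵢ = 0.20·4 + 0.13·4 + 0.06·3 + 0.27·2 + 0.14·2 + 0.20·2 = 2.72 bits/symbol.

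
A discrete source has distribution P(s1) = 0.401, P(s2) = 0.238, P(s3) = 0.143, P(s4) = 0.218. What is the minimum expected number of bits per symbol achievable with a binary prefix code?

1.96 bits/symbol

Repeatedly combine the two least-probable nodes; the expected code length is the sum of the merged weights.
merge 143/1000 + 109/500 → 361/1000
merge 119/500 + 361/1000 → 599/1000
merge 401/1000 + 599/1000 → 1
L = 361/1000 + 599/1000 + 1 = 49/25 = 1.96 bits/symbol.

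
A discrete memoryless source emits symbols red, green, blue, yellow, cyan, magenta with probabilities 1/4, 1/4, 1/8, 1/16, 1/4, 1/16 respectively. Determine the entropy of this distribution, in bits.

Each probability is a power of 1/2, so log₂(1/p) is an integer.
H = Σ p·log₂(1/p) = 1/4·2 + 1/4·2 + 1/8·3 + 1/16·4 + 1/4·2 + 1/16·4 = 2.375 bits.

2.375 bits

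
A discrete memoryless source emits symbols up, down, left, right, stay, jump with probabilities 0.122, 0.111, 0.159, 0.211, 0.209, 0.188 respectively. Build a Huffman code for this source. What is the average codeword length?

2.58 bits/symbol

Repeatedly combine the two least-probable nodes; the expected code length is the sum of the merged weights.
merge 111/1000 + 61/500 → 233/1000
merge 159/1000 + 47/250 → 347/1000
merge 209/1000 + 211/1000 → 21/50
merge 233/1000 + 347/1000 → 29/50
merge 21/50 + 29/50 → 1
L = 233/1000 + 347/1000 + 21/50 + 29/50 + 1 = 129/50 = 2.58 bits/symbol.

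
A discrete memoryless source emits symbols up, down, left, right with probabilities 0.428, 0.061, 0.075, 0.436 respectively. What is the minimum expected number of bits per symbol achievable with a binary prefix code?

Repeatedly combine the two least-probable nodes; the expected code length is the sum of the merged weights.
merge 61/1000 + 3/40 → 17/125
merge 17/125 + 107/250 → 141/250
merge 109/250 + 141/250 → 1
L = 17/125 + 141/250 + 1 = 17/10 = 1.7 bits/symbol.

1.7 bits/symbol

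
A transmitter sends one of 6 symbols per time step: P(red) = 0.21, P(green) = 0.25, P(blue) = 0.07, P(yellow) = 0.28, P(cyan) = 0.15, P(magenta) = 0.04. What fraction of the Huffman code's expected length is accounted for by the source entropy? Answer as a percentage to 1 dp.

Entropy H = −Σ p log₂ p ≈ 2.3519 bits.
Huffman merges: 1/25+7/100→11/100; 11/100+3/20→13/50; 21/100+1/4→23/50; 13/50+7/25→27/50; 23/50+27/50→1. L = 237/100 ≈ 2.3700.
Efficiency = H/L = 2.3519/2.3700 = 99.2%.

99.2%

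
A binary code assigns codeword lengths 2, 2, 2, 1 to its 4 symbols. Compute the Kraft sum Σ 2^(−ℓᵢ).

With common denominator 2^2 = 4: Σ 2^(−ℓᵢ) = 1/4 + 1/4 + 1/4 + 2/4 = 5/4 = 1.25.

1.25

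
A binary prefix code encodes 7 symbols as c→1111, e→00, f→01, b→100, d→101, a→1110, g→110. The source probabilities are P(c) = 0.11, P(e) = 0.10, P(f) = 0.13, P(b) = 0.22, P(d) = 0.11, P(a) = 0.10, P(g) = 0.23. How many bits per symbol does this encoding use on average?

2.98 bits/symbol

L̄ = Σ pᵢ·ℓᵢ = 0.11·4 + 0.10·2 + 0.13·2 + 0.22·3 + 0.11·3 + 0.10·4 + 0.23·3 = 2.98 bits/symbol.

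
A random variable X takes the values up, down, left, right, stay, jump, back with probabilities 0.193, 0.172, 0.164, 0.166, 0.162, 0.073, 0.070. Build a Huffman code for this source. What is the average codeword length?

Repeatedly combine the two least-probable nodes; the expected code length is the sum of the merged weights.
merge 7/100 + 73/1000 → 143/1000
merge 143/1000 + 81/500 → 61/200
merge 41/250 + 83/500 → 33/100
merge 43/250 + 193/1000 → 73/200
merge 61/200 + 33/100 → 127/200
merge 73/200 + 127/200 → 1
L = 143/1000 + 61/200 + 33/100 + 73/200 + 127/200 + 1 = 1389/500 = 2.778 bits/symbol.

2.778 bits/symbol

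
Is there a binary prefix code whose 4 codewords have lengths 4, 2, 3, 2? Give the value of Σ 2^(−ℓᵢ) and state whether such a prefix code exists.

0.6875; yes

With common denominator 2^4 = 16: Σ 2^(−ℓᵢ) = 1/16 + 4/16 + 2/16 + 4/16 = 11/16 = 0.6875.
Kraft's inequality requires Σ ≤ 1; here Σ = 0.6875 ≤ 1, so such a prefix code exists.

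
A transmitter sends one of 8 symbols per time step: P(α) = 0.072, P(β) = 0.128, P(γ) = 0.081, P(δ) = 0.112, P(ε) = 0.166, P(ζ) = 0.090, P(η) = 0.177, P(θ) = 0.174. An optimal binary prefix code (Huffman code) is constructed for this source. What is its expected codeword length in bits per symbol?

2.976 bits/symbol

Repeatedly combine the two least-probable nodes; the expected code length is the sum of the merged weights.
merge 9/125 + 81/1000 → 153/1000
merge 9/100 + 14/125 → 101/500
merge 16/125 + 153/1000 → 281/1000
merge 83/500 + 87/500 → 17/50
merge 177/1000 + 101/500 → 379/1000
merge 281/1000 + 17/50 → 621/1000
merge 379/1000 + 621/1000 → 1
L = 153/1000 + 101/500 + 281/1000 + 17/50 + 379/1000 + 621/1000 + 1 = 372/125 = 2.976 bits/symbol.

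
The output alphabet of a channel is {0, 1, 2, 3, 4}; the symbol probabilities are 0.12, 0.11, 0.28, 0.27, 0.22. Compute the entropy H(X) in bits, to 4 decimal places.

H = −Σ pᵢ log₂ pᵢ.
−0.12·log₂(0.12) = 0.3671
−0.11·log₂(0.11) = 0.3503
−0.28·log₂(0.28) = 0.5142
−0.27·log₂(0.27) = 0.5100
−0.22·log₂(0.22) = 0.4806
Sum ≈ 2.2222 → 2.2222 bits.

2.2222 bits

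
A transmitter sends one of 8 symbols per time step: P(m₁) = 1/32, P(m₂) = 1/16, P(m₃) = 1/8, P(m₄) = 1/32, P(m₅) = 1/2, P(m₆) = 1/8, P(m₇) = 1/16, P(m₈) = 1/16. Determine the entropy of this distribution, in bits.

Each probability is a power of 1/2, so log₂(1/p) is an integer.
H = Σ p·log₂(1/p) = 1/32·5 + 1/16·4 + 1/8·3 + 1/32·5 + 1/2·1 + 1/8·3 + 1/16·4 + 1/16·4 = 2.3125 bits.

2.3125 bits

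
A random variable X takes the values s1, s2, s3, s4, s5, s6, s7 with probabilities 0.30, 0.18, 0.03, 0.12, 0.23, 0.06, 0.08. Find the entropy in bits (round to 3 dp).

H = −Σ pᵢ log₂ pᵢ.
−0.30·log₂(0.30) = 0.5211
−0.18·log₂(0.18) = 0.4453
−0.03·log₂(0.03) = 0.1518
−0.12·log₂(0.12) = 0.3671
−0.23·log₂(0.23) = 0.4877
−0.06·log₂(0.06) = 0.2435
−0.08·log₂(0.08) = 0.2915
Sum ≈ 2.5079 → 2.508 bits.

2.508 bits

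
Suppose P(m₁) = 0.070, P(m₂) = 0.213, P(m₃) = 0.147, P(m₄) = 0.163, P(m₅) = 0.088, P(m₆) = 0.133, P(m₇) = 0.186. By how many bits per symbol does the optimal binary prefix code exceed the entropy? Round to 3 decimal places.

0.035 bits

Entropy H = −Σ p log₂ p ≈ 2.7240 bits.
Huffman merges: 7/100+11/125→79/500; 133/1000+147/1000→7/25; 79/500+163/1000→321/1000; 93/500+213/1000→399/1000; 7/25+321/1000→601/1000; 399/1000+601/1000→1. L = 2759/1000 ≈ 2.7590.
L − H = 2.7590 − 2.7240 = 0.035 bits.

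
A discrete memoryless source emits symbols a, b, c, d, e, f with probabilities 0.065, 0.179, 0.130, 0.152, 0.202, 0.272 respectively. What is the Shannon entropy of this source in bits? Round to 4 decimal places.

H = −Σ pᵢ log₂ pᵢ.
−0.065·log₂(0.065) = 0.2563
−0.179·log₂(0.179) = 0.4443
−0.130·log₂(0.130) = 0.3826
−0.152·log₂(0.152) = 0.4131
−0.202·log₂(0.202) = 0.4661
−0.272·log₂(0.272) = 0.5109
Sum ≈ 2.4734 → 2.4734 bits.

2.4734 bits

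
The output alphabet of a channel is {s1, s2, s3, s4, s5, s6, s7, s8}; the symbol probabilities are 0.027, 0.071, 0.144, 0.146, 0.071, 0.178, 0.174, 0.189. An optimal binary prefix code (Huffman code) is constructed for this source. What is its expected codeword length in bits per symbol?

Repeatedly combine the two least-probable nodes; the expected code length is the sum of the merged weights.
merge 27/1000 + 71/1000 → 49/500
merge 71/1000 + 49/500 → 169/1000
merge 18/125 + 73/500 → 29/100
merge 169/1000 + 87/500 → 343/1000
merge 89/500 + 189/1000 → 367/1000
merge 29/100 + 343/1000 → 633/1000
merge 367/1000 + 633/1000 → 1
L = 49/500 + 169/1000 + 29/100 + 343/1000 + 367/1000 + 633/1000 + 1 = 29/10 = 2.9 bits/symbol.

2.9 bits/symbol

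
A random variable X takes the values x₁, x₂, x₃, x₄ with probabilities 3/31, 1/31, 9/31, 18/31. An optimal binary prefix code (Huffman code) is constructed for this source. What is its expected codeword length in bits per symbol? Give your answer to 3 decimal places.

Repeatedly combine the two least-probable nodes; the expected code length is the sum of the merged weights.
merge 1/31 + 3/31 → 4/31
merge 4/31 + 9/31 → 13/31
merge 13/31 + 18/31 → 1
L = 4/31 + 13/31 + 1 = 48/31 ≈ 1.548 bits/symbol.

1.548 bits/symbol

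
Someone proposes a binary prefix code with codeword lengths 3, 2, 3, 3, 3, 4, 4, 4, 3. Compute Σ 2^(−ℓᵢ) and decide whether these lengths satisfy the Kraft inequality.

1.0625; no

With common denominator 2^4 = 16: Σ 2^(−ℓᵢ) = 2/16 + 4/16 + 2/16 + 2/16 + 2/16 + 1/16 + 1/16 + 1/16 + 2/16 = 17/16 = 1.0625.
Kraft's inequality requires Σ ≤ 1; here Σ = 1.0625 > 1, so no such prefix code exists.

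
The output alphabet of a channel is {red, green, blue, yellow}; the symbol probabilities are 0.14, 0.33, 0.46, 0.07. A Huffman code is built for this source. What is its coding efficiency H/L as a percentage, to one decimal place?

Entropy H = −Σ p log₂ p ≈ 1.7088 bits.
Huffman merges: 7/100+7/50→21/100; 21/100+33/100→27/50; 23/50+27/50→1. L = 7/4 ≈ 1.7500.
Efficiency = H/L = 1.7088/1.7500 = 97.6%.

97.6%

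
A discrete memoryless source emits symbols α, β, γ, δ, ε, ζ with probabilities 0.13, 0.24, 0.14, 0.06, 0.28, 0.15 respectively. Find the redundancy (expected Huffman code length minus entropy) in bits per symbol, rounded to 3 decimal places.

0.038 bits

Entropy H = −Σ p log₂ p ≈ 2.4422 bits.
Huffman merges: 3/50+13/100→19/100; 7/50+3/20→29/100; 19/100+6/25→43/100; 7/25+29/100→57/100; 43/100+57/100→1. L = 62/25 ≈ 2.4800.
L − H = 2.4800 − 2.4422 = 0.038 bits.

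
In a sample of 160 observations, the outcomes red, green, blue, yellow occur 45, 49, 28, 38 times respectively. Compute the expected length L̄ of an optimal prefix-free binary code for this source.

2 bits/symbol

Probabilities are the counts divided by 160.
Repeatedly combine the two least-probable nodes; the expected code length is the sum of the merged weights.
merge 7/40 + 19/80 → 33/80
merge 9/32 + 49/160 → 47/80
merge 33/80 + 47/80 → 1
L = 33/80 + 47/80 + 1 = 2 bits/symbol.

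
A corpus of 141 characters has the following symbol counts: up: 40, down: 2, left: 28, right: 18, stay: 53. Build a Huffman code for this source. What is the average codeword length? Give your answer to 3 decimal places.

Probabilities are the counts divided by 141.
Repeatedly combine the two least-probable nodes; the expected code length is the sum of the merged weights.
merge 2/141 + 6/47 → 20/141
merge 20/141 + 28/141 → 16/47
merge 40/141 + 16/47 → 88/141
merge 53/141 + 88/141 → 1
L = 20/141 + 16/47 + 88/141 + 1 = 99/47 ≈ 2.106 bits/symbol.

2.106 bits/symbol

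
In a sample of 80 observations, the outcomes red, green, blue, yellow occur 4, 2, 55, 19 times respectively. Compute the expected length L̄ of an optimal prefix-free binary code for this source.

Probabilities are the counts divided by 80.
Repeatedly combine the two least-probable nodes; the expected code length is the sum of the merged weights.
merge 1/40 + 1/20 → 3/40
merge 3/40 + 19/80 → 5/16
merge 5/16 + 11/16 → 1
L = 3/40 + 5/16 + 1 = 111/80 = 1.3875 bits/symbol.

1.3875 bits/symbol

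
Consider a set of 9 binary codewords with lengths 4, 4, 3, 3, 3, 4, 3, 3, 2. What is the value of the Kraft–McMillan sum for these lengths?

With common denominator 2^4 = 16: Σ 2^(−ℓᵢ) = 1/16 + 1/16 + 2/16 + 2/16 + 2/16 + 1/16 + 2/16 + 2/16 + 4/16 = 17/16 = 1.0625.

1.0625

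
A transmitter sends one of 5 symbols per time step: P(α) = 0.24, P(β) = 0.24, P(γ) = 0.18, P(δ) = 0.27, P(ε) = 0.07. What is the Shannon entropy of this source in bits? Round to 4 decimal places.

H = −Σ pᵢ log₂ pᵢ.
−0.24·log₂(0.24) = 0.4941
−0.24·log₂(0.24) = 0.4941
−0.18·log₂(0.18) = 0.4453
−0.27·log₂(0.27) = 0.5100
−0.07·log₂(0.07) = 0.2686
Sum ≈ 2.2122 → 2.2122 bits.

2.2122 bits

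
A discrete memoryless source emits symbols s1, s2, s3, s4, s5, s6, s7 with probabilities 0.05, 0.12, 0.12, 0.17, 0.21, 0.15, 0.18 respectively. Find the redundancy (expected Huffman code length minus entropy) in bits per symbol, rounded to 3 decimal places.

Entropy H = −Σ p log₂ p ≈ 2.7135 bits.
Huffman merges: 1/20+3/25→17/100; 3/25+3/20→27/100; 17/100+17/100→17/50; 9/50+21/100→39/100; 27/100+17/50→61/100; 39/100+61/100→1. L = 139/50 ≈ 2.7800.
L − H = 2.7800 − 2.7135 = 0.067 bits.

0.067 bits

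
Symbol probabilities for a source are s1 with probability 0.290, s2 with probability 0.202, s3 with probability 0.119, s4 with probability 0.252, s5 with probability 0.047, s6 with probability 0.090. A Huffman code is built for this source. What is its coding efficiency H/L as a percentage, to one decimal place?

Entropy H = −Σ p log₂ p ≈ 2.3706 bits.
Huffman merges: 47/1000+9/100→137/1000; 119/1000+137/1000→32/125; 101/500+63/250→227/500; 32/125+29/100→273/500; 227/500+273/500→1. L = 2393/1000 ≈ 2.3930.
Efficiency = H/L = 2.3706/2.3930 = 99.1%.

99.1%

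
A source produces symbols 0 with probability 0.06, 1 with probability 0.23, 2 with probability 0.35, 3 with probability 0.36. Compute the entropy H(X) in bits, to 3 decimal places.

1.792 bits

H = −Σ pᵢ log₂ pᵢ.
−0.06·log₂(0.06) = 0.2435
−0.23·log₂(0.23) = 0.4877
−0.35·log₂(0.35) = 0.5301
−0.36·log₂(0.36) = 0.5306
Sum ≈ 1.7919 → 1.792 bits.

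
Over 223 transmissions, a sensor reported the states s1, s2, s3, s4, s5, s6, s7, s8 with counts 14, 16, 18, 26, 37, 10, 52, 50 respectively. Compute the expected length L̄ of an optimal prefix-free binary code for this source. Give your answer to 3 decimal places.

Probabilities are the counts divided by 223.
Repeatedly combine the two least-probable nodes; the expected code length is the sum of the merged weights.
merge 10/223 + 14/223 → 24/223
merge 16/223 + 18/223 → 34/223
merge 24/223 + 26/223 → 50/223
merge 34/223 + 37/223 → 71/223
merge 50/223 + 50/223 → 100/223
merge 52/223 + 71/223 → 123/223
merge 100/223 + 123/223 → 1
L = 24/223 + 34/223 + 50/223 + 71/223 + 100/223 + 123/223 + 1 = 625/223 ≈ 2.803 bits/symbol.

2.803 bits/symbol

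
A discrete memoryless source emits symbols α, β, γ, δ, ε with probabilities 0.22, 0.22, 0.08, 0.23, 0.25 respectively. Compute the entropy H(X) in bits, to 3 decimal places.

H = −Σ pᵢ log₂ pᵢ.
−0.22·log₂(0.22) = 0.4806
−0.22·log₂(0.22) = 0.4806
−0.08·log₂(0.08) = 0.2915
−0.23·log₂(0.23) = 0.4877
−0.25·log₂(0.25) = 0.5000
Sum ≈ 2.2403 → 2.240 bits.

2.240 bits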